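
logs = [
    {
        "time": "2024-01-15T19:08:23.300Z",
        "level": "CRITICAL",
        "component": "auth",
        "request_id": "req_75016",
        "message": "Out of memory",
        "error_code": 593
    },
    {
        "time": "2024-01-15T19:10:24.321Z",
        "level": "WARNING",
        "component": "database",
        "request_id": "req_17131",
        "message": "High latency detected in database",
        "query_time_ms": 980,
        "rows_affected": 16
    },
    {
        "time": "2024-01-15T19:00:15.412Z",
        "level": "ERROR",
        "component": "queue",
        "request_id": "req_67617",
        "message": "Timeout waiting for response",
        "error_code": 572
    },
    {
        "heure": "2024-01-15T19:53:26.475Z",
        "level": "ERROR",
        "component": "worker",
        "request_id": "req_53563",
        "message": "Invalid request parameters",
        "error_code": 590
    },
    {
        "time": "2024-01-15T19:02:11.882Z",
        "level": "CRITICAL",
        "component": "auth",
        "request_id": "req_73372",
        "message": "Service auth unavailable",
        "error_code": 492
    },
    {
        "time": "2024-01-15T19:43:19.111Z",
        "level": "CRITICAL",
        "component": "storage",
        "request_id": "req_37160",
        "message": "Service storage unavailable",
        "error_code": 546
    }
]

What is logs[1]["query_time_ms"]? 980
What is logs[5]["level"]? "CRITICAL"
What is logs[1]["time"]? "2024-01-15T19:10:24.321Z"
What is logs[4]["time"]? "2024-01-15T19:02:11.882Z"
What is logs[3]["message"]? "Invalid request parameters"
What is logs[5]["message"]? "Service storage unavailable"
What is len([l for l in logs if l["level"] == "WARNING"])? 1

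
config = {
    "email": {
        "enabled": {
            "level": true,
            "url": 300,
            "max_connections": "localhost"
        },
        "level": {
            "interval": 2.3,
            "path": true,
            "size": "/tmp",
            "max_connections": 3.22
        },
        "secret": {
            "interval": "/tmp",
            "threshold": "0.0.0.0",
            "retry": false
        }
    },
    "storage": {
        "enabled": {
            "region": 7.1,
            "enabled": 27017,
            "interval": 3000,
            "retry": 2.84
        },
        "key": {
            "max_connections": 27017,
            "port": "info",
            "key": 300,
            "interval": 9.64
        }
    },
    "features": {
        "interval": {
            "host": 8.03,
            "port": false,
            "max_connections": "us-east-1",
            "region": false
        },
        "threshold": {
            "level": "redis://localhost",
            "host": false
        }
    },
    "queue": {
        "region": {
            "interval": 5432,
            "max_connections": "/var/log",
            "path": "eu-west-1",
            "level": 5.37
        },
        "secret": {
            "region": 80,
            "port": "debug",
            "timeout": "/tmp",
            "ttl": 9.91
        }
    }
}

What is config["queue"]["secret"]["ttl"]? 9.91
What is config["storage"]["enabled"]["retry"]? 2.84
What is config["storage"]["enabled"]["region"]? 7.1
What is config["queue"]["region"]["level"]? 5.37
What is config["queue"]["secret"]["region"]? 80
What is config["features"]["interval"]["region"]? False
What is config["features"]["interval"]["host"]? 8.03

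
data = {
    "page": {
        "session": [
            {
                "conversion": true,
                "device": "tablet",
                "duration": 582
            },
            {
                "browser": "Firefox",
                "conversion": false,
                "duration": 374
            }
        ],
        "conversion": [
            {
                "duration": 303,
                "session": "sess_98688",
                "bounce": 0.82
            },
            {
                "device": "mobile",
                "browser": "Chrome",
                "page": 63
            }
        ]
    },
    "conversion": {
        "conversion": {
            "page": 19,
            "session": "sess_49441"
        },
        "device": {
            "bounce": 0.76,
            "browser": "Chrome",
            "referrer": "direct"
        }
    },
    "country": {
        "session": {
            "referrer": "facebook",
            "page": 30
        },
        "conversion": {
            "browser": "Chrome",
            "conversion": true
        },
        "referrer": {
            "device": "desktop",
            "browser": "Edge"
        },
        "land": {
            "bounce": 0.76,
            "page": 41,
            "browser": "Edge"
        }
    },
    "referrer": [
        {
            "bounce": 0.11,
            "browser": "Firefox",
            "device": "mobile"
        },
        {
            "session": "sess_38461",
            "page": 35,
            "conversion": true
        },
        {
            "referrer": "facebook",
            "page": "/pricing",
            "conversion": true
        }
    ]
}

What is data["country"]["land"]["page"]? 41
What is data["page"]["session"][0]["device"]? "tablet"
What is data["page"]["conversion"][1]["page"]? 63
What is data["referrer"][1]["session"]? "sess_38461"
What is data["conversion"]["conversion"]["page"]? 19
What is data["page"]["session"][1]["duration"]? 374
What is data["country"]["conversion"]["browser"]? "Chrome"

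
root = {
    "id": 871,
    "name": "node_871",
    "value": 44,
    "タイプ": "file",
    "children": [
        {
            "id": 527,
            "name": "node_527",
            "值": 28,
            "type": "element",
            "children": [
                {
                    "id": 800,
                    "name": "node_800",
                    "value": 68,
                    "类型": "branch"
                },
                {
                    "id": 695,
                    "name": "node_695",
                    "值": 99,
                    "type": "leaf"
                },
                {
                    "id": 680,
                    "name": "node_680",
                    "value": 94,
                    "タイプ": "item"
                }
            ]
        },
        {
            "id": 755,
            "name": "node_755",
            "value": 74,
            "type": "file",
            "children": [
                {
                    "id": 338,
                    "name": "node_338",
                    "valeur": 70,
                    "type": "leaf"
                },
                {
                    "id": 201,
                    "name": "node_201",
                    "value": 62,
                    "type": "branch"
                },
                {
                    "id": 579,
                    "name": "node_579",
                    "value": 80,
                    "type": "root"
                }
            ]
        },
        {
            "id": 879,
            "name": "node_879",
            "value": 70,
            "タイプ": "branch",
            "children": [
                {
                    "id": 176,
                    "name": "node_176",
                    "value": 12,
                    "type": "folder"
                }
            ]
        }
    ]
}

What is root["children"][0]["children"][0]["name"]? "node_800"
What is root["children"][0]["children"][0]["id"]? 800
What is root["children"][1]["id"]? 755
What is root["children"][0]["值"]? 28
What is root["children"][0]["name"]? "node_527"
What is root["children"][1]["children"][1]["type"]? "branch"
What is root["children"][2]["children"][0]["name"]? "node_176"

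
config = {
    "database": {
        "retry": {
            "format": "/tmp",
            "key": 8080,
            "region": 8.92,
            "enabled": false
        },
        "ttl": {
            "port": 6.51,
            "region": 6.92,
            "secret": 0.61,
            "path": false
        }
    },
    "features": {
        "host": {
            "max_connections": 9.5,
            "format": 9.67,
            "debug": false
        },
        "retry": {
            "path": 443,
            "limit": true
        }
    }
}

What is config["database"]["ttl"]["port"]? 6.51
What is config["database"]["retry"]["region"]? 8.92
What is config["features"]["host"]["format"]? 9.67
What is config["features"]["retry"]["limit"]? True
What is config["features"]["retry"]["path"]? 443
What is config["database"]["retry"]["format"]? "/tmp"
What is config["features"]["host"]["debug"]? False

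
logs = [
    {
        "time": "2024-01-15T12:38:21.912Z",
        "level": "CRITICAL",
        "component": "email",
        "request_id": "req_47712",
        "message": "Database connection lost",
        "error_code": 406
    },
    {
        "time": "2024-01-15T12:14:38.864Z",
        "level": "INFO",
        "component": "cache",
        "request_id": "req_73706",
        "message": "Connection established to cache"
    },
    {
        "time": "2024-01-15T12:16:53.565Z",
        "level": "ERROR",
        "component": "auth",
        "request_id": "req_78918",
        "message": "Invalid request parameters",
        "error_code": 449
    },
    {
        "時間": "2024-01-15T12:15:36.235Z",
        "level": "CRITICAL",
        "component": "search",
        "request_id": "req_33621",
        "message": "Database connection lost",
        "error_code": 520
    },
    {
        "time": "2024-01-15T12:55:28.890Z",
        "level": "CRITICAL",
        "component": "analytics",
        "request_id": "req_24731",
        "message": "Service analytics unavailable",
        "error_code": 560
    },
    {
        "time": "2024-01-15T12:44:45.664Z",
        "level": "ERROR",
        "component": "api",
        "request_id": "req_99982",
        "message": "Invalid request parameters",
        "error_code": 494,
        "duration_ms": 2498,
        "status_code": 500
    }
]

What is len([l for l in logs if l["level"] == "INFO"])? 1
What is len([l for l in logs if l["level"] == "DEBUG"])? 0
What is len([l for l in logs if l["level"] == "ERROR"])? 2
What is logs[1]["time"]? "2024-01-15T12:14:38.864Z"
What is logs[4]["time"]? "2024-01-15T12:55:28.890Z"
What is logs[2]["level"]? "ERROR"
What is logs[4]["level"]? "CRITICAL"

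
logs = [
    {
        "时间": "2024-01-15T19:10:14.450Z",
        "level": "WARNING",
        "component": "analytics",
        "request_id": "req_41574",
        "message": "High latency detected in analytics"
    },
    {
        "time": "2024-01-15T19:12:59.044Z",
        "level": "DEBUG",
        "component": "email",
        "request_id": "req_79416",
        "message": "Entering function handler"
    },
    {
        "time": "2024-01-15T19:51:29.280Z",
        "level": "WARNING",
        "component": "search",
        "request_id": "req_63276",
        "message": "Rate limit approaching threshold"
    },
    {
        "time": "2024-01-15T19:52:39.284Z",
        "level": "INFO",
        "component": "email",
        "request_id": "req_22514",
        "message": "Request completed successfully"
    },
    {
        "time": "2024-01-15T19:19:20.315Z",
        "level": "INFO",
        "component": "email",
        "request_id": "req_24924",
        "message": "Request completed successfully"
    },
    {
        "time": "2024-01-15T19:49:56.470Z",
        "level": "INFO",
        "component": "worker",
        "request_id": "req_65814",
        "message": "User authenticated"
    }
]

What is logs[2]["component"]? "search"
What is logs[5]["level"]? "INFO"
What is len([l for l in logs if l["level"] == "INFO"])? 3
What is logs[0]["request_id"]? "req_41574"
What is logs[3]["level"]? "INFO"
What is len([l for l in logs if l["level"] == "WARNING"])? 2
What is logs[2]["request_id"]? "req_63276"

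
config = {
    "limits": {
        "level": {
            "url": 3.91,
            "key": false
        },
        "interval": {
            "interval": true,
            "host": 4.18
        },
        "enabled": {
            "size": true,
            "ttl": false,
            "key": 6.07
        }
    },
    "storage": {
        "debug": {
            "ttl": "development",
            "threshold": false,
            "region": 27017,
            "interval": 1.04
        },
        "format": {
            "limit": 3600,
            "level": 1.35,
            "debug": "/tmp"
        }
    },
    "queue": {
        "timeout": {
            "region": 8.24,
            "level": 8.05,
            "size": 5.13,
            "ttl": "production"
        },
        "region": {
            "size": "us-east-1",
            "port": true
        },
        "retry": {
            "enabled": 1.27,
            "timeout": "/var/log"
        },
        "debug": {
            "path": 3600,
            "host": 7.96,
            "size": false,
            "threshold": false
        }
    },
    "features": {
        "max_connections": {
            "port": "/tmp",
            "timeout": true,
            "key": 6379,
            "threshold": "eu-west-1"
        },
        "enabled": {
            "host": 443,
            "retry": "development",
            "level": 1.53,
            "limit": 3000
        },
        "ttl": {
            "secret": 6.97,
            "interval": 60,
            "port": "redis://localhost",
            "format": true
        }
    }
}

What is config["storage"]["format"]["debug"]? "/tmp"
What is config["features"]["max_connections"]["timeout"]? True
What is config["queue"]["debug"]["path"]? 3600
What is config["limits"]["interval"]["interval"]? True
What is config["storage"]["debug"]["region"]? 27017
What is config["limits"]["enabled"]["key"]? 6.07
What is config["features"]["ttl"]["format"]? True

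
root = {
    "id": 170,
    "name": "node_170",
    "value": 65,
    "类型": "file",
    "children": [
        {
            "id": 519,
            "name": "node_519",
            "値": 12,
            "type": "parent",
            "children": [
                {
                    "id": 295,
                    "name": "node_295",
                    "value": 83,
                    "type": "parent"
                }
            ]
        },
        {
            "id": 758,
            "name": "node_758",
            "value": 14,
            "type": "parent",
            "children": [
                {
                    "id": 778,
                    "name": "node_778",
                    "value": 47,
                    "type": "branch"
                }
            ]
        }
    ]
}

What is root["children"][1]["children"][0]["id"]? 778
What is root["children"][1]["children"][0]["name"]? "node_778"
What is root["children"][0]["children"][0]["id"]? 295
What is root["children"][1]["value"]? 14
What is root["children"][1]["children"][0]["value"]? 47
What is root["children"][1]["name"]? "node_758"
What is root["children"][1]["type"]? "parent"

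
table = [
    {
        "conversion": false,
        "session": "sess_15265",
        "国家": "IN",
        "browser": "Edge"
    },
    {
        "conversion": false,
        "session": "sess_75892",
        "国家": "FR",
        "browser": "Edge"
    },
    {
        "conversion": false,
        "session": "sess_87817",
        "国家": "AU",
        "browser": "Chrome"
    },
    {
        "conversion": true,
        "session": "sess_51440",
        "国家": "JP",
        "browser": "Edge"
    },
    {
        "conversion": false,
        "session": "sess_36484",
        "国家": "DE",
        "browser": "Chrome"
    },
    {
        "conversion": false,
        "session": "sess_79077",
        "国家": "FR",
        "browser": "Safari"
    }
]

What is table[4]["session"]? "sess_36484"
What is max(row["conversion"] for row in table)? True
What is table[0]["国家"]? "IN"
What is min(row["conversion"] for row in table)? False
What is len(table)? 6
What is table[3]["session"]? "sess_51440"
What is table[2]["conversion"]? False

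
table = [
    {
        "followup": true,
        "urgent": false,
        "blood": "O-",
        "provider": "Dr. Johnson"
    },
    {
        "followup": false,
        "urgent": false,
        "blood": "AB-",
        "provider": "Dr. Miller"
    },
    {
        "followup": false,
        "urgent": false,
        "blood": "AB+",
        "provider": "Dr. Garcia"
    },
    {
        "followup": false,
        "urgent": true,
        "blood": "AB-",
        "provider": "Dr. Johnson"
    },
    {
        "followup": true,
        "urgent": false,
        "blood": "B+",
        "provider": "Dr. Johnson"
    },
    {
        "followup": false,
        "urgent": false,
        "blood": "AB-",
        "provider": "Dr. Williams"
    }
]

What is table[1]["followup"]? False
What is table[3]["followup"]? False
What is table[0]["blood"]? "O-"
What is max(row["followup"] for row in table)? True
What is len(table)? 6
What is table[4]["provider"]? "Dr. Johnson"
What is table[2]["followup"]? False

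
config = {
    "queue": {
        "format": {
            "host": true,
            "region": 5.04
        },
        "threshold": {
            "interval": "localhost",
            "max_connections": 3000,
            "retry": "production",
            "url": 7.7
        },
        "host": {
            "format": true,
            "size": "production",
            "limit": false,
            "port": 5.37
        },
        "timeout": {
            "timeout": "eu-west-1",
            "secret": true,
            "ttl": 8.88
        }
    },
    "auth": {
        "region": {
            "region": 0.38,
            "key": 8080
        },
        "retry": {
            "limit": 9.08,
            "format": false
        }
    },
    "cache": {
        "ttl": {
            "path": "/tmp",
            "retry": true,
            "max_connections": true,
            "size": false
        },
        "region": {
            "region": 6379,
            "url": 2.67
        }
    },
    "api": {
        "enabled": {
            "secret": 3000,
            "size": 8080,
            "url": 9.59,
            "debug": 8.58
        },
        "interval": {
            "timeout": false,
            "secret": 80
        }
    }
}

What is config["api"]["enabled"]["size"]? 8080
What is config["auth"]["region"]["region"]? 0.38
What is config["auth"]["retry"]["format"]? False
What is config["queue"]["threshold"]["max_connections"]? 3000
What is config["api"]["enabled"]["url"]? 9.59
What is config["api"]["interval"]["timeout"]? False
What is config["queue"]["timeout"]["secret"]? True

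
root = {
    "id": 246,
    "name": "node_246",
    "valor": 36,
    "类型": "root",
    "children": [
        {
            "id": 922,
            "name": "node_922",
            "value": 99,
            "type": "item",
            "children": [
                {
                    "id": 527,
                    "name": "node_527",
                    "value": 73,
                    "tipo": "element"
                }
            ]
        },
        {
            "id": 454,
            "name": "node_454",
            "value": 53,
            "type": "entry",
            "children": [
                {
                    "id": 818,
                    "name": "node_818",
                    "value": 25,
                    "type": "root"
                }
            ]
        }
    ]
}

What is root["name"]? "node_246"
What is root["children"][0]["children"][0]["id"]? 527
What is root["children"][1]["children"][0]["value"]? 25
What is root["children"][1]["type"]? "entry"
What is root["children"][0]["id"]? 922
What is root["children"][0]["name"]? "node_922"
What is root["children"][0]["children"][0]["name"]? "node_527"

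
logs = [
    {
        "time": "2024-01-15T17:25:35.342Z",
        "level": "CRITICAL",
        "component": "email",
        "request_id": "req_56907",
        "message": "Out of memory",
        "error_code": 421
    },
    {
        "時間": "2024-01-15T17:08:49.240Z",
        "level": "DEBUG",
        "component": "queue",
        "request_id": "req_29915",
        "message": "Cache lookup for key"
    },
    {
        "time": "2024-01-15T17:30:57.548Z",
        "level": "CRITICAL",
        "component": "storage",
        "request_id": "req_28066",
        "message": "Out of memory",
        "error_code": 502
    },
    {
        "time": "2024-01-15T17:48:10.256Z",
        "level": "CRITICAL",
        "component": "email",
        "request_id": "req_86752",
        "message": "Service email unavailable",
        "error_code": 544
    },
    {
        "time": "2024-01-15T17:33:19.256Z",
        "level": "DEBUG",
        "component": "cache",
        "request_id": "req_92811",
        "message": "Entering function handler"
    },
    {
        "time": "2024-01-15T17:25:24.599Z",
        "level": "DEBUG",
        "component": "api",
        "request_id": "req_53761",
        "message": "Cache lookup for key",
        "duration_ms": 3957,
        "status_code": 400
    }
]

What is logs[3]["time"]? "2024-01-15T17:48:10.256Z"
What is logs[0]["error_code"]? 421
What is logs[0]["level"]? "CRITICAL"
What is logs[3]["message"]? "Service email unavailable"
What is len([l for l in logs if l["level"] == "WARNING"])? 0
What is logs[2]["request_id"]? "req_28066"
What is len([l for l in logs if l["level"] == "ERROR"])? 0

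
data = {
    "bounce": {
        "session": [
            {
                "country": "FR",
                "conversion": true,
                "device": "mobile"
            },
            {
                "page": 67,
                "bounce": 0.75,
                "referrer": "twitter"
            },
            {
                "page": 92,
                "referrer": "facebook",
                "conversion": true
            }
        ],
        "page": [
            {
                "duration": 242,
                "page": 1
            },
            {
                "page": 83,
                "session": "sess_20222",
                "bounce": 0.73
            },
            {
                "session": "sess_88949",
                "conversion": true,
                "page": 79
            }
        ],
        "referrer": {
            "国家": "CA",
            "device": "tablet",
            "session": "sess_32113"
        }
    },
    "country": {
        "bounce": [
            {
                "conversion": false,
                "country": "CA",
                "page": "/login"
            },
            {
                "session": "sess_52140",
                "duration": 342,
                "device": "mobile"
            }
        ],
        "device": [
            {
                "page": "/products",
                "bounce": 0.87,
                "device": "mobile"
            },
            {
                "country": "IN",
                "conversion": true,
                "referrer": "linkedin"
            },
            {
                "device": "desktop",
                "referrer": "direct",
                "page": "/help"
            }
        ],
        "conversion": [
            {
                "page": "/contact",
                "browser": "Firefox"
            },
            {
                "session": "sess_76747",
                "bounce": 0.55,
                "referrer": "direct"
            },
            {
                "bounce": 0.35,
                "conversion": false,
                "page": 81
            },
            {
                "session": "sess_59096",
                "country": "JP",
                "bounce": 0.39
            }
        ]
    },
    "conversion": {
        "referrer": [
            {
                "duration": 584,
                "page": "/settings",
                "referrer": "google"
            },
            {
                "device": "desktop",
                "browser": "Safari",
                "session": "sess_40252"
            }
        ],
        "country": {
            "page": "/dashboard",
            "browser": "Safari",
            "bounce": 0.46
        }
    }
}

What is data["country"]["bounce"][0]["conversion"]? False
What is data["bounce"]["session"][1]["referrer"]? "twitter"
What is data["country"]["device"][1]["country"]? "IN"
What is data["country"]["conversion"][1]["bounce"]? 0.55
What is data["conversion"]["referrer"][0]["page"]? "/settings"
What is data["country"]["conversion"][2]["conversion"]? False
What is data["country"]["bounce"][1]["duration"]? 342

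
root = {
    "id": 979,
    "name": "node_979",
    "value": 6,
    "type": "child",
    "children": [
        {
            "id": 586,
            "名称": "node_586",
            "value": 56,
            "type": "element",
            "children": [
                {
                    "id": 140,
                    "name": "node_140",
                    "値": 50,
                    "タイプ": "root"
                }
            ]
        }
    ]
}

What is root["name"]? "node_979"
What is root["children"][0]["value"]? 56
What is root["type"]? "child"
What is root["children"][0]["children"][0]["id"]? 140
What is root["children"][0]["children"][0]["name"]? "node_140"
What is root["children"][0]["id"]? 586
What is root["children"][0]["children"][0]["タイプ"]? "root"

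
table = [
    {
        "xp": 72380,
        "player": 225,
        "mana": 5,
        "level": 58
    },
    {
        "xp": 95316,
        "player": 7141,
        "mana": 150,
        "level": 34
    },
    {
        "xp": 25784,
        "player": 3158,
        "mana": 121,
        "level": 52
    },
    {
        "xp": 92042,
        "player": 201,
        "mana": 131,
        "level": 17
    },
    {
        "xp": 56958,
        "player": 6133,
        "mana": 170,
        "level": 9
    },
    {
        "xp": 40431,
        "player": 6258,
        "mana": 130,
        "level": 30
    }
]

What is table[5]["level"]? 30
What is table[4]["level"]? 9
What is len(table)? 6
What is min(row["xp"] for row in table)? 25784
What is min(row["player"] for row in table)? 201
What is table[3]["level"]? 17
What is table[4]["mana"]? 170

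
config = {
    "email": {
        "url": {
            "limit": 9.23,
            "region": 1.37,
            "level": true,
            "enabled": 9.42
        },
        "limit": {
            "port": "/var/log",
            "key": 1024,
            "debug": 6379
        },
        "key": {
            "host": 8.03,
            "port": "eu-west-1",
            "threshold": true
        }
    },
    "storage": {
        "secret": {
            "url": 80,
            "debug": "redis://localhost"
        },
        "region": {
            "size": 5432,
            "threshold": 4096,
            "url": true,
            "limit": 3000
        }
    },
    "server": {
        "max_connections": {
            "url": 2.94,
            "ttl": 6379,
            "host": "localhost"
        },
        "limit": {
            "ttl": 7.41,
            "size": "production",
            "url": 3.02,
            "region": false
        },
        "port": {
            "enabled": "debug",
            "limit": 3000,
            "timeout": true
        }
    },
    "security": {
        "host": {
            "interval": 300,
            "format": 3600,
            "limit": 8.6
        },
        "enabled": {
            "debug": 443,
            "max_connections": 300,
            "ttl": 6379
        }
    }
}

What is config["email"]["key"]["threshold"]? True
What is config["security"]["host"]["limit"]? 8.6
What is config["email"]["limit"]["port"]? "/var/log"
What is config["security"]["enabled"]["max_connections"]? 300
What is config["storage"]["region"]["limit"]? 3000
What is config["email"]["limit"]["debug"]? 6379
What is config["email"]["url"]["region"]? 1.37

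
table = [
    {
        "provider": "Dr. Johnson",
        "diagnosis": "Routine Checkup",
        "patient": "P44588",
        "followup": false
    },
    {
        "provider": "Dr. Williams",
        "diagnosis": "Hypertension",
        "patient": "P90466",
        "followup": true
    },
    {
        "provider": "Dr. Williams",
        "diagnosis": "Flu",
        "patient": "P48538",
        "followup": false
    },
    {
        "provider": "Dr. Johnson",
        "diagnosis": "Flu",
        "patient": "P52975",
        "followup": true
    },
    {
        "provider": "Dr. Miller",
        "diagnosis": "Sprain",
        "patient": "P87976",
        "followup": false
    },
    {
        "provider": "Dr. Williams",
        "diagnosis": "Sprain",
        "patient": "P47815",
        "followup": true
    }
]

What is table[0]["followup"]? False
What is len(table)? 6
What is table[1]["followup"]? True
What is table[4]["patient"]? "P87976"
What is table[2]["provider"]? "Dr. Williams"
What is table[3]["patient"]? "P52975"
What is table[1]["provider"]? "Dr. Williams"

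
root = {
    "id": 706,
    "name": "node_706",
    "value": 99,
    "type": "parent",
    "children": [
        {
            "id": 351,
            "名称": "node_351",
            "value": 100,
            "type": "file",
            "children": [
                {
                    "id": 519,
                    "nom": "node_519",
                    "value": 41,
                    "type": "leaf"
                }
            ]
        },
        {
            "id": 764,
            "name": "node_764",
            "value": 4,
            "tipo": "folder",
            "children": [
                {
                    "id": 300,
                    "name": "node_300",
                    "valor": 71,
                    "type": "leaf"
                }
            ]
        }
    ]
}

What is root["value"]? 99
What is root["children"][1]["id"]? 764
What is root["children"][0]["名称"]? "node_351"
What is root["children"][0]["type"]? "file"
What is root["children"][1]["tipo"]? "folder"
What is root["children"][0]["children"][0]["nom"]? "node_519"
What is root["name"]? "node_706"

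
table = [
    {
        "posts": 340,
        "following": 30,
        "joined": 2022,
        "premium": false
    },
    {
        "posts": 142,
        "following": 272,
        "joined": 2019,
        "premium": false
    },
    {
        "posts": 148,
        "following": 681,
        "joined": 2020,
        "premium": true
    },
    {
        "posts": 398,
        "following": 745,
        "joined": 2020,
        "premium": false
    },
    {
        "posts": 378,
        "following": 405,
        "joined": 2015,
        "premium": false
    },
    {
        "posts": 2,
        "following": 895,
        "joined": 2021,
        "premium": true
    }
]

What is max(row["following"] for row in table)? 895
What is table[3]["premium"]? False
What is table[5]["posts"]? 2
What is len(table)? 6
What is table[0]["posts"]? 340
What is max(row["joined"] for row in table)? 2022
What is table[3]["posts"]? 398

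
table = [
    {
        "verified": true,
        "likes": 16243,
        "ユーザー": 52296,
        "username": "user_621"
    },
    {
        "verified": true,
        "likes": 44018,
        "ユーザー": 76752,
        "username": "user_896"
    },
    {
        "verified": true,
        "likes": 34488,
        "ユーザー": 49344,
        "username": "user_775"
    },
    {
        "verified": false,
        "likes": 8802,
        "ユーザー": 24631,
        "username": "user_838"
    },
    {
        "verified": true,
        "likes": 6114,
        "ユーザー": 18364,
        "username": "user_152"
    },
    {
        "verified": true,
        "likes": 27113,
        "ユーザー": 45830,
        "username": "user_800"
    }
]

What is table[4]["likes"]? 6114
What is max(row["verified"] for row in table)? True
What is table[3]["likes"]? 8802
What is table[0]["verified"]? True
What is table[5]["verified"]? True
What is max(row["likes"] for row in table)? 44018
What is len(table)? 6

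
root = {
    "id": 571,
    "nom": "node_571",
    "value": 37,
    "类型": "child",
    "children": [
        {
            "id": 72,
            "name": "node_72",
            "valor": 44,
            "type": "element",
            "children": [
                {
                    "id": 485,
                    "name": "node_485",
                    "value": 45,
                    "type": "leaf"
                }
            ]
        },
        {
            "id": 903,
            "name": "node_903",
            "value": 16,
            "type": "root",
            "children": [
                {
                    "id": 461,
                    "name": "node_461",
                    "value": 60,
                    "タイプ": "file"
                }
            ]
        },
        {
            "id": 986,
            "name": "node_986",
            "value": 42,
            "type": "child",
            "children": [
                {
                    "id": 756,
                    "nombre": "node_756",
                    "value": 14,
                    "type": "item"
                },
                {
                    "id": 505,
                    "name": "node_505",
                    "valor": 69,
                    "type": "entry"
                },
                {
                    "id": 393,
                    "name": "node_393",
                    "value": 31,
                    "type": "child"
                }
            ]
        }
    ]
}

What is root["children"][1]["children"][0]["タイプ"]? "file"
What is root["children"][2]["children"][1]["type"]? "entry"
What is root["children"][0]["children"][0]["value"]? 45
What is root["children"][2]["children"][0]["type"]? "item"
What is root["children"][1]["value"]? 16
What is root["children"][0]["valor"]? 44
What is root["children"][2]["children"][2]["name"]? "node_393"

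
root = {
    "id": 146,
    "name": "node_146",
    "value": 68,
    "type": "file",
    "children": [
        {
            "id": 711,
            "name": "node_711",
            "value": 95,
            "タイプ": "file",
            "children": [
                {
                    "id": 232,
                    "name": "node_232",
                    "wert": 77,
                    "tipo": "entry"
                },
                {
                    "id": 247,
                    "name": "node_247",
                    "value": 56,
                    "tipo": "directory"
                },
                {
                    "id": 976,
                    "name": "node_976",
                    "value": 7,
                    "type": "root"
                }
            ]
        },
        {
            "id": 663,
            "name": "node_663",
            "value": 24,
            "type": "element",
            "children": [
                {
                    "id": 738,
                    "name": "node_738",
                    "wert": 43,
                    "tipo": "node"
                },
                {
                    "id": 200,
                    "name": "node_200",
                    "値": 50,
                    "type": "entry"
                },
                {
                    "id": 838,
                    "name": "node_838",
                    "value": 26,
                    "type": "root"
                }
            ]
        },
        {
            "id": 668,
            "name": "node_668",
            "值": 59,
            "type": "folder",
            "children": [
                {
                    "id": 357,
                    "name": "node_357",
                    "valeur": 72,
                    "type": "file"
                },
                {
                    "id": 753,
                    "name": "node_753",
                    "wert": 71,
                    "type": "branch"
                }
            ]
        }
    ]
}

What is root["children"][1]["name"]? "node_663"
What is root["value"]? 68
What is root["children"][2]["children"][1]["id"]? 753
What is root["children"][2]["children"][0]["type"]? "file"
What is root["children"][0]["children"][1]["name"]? "node_247"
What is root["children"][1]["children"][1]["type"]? "entry"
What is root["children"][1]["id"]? 663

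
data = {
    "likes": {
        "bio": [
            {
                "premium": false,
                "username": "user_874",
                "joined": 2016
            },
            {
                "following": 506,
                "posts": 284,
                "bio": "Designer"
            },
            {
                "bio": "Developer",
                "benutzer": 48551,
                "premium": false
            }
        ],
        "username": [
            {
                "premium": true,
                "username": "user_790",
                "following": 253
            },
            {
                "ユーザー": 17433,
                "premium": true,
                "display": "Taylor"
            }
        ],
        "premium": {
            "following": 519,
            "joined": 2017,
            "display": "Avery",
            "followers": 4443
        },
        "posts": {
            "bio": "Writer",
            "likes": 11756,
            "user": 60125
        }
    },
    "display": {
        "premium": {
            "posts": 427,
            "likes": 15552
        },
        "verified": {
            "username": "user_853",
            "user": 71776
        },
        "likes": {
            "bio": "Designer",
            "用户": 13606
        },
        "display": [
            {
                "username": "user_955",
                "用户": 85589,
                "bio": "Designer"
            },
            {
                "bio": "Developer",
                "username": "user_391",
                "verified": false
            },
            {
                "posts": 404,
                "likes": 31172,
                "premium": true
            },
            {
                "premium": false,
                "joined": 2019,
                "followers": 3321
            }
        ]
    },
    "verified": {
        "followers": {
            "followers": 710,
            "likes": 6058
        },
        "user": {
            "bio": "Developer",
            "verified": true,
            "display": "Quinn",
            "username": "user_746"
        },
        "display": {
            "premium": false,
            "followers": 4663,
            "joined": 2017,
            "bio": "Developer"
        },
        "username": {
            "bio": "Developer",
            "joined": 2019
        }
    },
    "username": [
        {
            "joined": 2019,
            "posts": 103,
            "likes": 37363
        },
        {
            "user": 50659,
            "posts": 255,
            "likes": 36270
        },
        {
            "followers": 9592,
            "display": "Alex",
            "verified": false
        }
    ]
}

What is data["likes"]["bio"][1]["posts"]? 284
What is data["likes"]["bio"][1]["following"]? 506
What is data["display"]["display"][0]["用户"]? 85589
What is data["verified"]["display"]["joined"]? 2017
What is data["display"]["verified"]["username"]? "user_853"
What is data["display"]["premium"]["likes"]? 15552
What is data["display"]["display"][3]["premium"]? False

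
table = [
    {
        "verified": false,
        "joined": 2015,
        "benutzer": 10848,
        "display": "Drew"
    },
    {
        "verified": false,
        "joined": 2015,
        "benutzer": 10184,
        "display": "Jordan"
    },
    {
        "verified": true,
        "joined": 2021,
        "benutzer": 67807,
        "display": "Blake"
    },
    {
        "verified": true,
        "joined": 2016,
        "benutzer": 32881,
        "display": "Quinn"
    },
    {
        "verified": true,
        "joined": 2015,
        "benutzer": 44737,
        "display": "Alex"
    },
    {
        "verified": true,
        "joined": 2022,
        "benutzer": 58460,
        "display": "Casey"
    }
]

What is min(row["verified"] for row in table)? False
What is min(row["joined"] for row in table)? 2015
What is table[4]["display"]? "Alex"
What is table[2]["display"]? "Blake"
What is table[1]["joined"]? 2015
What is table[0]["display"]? "Drew"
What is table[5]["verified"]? True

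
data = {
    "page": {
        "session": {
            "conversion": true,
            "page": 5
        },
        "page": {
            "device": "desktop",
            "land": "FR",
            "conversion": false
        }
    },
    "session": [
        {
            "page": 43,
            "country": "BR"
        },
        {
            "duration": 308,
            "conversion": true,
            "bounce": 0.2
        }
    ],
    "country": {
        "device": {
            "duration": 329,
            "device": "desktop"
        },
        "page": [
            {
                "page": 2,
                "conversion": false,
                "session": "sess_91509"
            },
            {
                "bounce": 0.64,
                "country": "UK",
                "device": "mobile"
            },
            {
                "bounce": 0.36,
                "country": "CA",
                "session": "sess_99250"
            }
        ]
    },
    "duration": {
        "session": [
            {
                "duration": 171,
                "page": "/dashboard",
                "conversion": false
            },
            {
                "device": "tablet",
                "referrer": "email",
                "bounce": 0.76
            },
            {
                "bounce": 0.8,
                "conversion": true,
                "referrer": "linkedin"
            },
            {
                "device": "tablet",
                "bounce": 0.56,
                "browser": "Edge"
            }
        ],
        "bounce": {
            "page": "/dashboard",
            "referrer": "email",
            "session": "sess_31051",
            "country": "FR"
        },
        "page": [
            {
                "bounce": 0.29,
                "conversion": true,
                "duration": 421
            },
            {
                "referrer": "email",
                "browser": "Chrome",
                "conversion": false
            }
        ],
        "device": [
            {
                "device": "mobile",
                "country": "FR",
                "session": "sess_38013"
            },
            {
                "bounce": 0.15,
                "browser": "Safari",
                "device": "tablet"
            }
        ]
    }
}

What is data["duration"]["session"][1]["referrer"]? "email"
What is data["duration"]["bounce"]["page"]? "/dashboard"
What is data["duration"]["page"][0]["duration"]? 421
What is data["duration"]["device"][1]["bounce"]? 0.15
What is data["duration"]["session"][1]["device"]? "tablet"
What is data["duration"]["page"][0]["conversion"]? True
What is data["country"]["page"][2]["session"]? "sess_99250"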